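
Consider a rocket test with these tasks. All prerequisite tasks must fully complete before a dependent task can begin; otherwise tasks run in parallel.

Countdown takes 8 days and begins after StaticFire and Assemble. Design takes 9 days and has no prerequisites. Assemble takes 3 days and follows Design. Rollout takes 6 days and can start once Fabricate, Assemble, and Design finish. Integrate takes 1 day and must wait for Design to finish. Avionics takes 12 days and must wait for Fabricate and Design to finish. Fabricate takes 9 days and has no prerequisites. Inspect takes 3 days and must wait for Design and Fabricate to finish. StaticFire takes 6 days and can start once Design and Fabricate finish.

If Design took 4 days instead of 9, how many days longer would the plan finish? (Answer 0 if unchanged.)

Baseline: Design→StaticFire→Countdown = 9+6+8 = 23 → 23 days.
Design is on the critical path; changing it to 4 makes that path 18 days.
Now Fabricate→StaticFire→Countdown = 9+6+8 = 23 is longest, so the finish becomes 23 days.
Change in finish: 23 − 23 = +0 days.

0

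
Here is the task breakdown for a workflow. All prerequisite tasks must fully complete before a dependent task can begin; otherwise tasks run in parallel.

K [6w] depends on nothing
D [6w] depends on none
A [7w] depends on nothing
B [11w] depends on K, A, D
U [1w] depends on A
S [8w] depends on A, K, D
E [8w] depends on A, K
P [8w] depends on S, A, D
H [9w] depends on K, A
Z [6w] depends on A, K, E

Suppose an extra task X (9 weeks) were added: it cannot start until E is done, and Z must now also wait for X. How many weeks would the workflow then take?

Originally the workflow takes 23 weeks.
With X inserted, Z now waits for max(A, K, E, X).
New critical path: A→E→X→Z = 7+8+9+6 = 30 ⇒ 30 weeks.

30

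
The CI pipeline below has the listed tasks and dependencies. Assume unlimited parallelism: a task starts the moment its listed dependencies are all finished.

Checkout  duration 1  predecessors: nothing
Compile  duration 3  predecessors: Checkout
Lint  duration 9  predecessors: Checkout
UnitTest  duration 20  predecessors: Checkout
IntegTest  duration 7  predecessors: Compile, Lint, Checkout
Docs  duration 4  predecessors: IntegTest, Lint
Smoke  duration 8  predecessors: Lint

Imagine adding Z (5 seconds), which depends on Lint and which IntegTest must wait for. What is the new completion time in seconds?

26

Originally the plan takes 21 seconds.
With Z inserted, IntegTest now waits for max(Compile, Lint, Checkout, Z).
New critical path: Checkout→Lint→Z→IntegTest→Docs = 1+9+5+7+4 = 26 ⇒ 26 seconds.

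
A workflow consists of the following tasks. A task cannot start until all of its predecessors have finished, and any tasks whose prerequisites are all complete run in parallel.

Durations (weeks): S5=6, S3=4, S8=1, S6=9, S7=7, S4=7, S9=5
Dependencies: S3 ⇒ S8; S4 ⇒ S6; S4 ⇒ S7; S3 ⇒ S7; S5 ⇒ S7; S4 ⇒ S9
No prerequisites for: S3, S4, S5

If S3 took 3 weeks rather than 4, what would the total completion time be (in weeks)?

Baseline: S4→S6 = 7+9 = 16 → 16 weeks.
S3 has 5 weeks of float (longest path through it is 11).
The critical path is still S4→S6; finish is now 16 weeks.

16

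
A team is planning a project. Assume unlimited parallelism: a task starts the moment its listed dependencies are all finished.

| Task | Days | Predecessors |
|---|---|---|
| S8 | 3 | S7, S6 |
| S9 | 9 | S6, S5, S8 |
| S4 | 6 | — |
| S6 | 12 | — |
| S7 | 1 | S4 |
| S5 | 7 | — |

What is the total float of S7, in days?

5

Critical path: S6→S8→S9 = 12+3+9 = 24, so the finish is 24 days.
S7 finishes as early as 7 and must finish by 12.
Float = 24 − 19 = 5.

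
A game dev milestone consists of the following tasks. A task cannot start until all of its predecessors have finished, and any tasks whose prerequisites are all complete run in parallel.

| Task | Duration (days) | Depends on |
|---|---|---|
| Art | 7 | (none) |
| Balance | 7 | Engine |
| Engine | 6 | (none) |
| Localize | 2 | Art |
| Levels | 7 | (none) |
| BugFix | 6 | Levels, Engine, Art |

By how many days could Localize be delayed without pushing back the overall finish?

4

The longest chain is Engine→Balance = 6+7 = 13; overall finish 13 days.
Localize finishes as early as 9 and must finish by 13.
So Localize can slip 13 − 9 = 4 days.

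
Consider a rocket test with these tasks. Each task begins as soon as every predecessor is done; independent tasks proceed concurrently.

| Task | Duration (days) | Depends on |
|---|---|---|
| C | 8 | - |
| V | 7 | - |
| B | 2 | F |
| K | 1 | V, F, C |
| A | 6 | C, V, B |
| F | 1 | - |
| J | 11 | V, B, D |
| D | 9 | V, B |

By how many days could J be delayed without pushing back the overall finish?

0

V→D→J = 7+9+11 = 27 sets the makespan at 27 days.
The longest chain containing J totals 27 days.
So J can slip 27 − 27 = 0 days.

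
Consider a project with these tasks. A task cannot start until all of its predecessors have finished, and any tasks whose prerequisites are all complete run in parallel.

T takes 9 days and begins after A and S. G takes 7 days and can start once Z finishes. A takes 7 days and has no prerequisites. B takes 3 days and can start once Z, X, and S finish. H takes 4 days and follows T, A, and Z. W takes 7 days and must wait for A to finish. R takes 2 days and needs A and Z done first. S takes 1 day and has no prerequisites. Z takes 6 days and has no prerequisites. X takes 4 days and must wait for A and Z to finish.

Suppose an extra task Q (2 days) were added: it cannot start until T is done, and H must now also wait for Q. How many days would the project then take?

Originally the project takes 20 days.
With Q inserted, H now waits for max(T, A, Z, Q).
New critical path: A→T→Q→H = 7+9+2+4 = 22 ⇒ 22 days.

22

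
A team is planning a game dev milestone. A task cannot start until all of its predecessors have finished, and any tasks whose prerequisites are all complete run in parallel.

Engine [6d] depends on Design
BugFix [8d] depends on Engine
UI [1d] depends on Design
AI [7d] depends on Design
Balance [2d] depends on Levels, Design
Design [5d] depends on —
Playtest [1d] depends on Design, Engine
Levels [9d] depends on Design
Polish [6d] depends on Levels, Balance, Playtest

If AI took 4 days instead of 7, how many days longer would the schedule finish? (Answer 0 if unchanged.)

Baseline: Design→Levels→Balance→Polish = 5+9+2+6 = 22 → 22 days.
The longest path through AI is only 12 days, so AI has float 10.
That remains the longest chain; total 22 days.
Change in finish: 22 − 22 = +0 days.

0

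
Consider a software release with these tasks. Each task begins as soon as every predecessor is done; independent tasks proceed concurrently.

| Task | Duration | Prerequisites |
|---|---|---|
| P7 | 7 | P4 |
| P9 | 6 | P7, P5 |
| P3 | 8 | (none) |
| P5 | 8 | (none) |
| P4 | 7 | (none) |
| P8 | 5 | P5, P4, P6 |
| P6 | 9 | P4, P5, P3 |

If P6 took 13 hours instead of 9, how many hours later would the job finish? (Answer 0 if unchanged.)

4

Actual critical path: P3→P6→P8 = 8+9+5 = 22 ⇒ 22 hours.
P6 is on the critical path; changing it to 13 makes that path 26 hours.
That remains the longest chain; total 26 hours.
Change in finish: 26 − 22 = +4 hours.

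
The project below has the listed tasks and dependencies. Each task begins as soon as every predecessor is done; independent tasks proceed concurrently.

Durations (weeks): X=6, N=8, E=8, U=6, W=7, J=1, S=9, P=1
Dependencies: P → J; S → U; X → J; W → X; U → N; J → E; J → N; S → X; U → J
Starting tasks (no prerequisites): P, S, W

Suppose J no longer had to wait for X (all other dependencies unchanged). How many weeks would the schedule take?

24

With the dependency in place, S→X→J→N = 9+6+1+8 = 24 sets the finish at 24 weeks.
Dropping X→J doesn't change J's earliest start (15); another predecessor still binds.
New critical path: S→U→J→N = 9+6+1+8 = 24 ⇒ 24 weeks.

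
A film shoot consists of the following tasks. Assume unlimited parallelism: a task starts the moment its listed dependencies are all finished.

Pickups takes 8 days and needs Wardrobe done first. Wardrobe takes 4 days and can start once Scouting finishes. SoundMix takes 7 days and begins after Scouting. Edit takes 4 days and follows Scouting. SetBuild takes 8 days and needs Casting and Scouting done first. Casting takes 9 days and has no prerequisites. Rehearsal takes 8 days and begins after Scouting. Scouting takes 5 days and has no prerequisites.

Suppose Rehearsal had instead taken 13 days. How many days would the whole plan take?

Actual critical path: Casting→SetBuild = 9+8 = 17 ⇒ 17 days.
Rehearsal has 4 days of float (longest path through it is 13).
The binding chain switches to Scouting→Rehearsal = 5+13 = 18; finish 18 days.

18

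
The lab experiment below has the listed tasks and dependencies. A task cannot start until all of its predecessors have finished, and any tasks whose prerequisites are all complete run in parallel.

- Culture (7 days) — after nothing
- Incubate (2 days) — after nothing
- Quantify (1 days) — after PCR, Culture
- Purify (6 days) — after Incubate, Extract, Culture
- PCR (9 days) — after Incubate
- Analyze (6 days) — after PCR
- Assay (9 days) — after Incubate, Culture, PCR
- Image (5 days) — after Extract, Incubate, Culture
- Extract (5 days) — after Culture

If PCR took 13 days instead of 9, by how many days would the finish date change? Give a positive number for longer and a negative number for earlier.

4

Baseline: Incubate→PCR→Assay = 2+9+9 = 20 → 20 days.
Since PCR is critical, the +4 change carries straight to that chain (now 24 days).
No other chain overtakes it, so the finish is 24 days.
Change in finish: 24 − 20 = +4 days.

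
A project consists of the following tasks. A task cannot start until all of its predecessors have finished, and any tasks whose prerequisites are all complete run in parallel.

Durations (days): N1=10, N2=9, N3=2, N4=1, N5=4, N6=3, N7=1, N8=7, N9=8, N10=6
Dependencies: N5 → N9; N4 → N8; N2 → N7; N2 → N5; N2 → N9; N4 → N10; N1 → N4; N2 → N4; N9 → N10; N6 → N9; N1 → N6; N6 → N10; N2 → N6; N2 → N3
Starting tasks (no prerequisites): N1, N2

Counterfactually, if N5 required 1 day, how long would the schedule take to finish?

The binding path is N2→N5→N9→N10 = 9+4+8+6 = 27; finish at 27 days.
N5 lies on that path, so at 1 day the path becomes 24 days.
Now N1→N6→N9→N10 = 10+3+8+6 = 27 is longest, so the finish becomes 27 days.

27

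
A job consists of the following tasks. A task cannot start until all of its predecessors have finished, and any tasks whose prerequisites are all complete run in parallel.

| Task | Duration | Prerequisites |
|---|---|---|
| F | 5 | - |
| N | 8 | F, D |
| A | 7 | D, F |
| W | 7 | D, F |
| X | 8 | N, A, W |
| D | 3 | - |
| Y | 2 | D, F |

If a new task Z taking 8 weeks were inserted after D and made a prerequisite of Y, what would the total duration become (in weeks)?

21

Originally the project takes 21 weeks.
With Z inserted, Y now waits for max(D, F, Z).
New critical path: F→N→X = 5+8+8 = 21 ⇒ 21 weeks.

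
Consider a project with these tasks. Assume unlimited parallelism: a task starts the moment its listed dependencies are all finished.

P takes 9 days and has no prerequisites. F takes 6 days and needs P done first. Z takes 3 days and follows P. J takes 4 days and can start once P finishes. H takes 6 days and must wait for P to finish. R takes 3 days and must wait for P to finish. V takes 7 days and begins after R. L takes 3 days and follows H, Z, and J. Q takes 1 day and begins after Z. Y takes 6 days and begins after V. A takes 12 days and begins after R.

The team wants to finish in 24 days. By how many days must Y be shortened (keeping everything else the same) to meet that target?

1

Current finish: 25 days; target: 24.
Y is on every critical path, so each day cut from Y cuts the finish by one (this holds down to a finish of 24).
Need 25 − 24 = 1 day off Y → Y becomes 5 days, finish becomes 24.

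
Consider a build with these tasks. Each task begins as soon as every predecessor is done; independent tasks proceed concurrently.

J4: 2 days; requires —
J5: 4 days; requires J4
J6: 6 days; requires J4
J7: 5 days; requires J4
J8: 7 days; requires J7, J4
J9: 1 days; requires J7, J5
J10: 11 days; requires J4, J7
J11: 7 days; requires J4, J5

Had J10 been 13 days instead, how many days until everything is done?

Actual critical path: J4→J7→J10 = 2+5+11 = 18 ⇒ 18 days.
Since J10 is critical, the +2 change carries straight to that chain (now 20 days).
That remains the longest chain; total 20 days.

20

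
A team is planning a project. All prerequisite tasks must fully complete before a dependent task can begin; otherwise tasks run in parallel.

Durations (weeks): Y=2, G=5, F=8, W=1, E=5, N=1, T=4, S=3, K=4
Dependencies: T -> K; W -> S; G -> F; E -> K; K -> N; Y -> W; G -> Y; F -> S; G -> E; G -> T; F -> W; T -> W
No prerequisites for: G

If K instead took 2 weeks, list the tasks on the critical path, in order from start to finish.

Baseline: G→F→W→S = 5+8+1+3 = 17 → 17 weeks.
The longest path through K is only 15 weeks, so K has float 2.
The critical path is still G→F→W→S; finish is now 17 weeks.

G, F, W, S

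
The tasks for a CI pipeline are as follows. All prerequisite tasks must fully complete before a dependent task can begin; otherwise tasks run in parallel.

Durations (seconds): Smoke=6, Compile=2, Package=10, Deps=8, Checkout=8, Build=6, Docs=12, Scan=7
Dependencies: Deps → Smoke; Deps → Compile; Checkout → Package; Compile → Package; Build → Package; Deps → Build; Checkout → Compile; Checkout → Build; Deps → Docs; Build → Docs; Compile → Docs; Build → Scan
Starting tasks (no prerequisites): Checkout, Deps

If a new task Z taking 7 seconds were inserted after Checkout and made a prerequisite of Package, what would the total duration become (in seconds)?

Originally the project takes 26 seconds.
With Z inserted, Package now waits for max(Checkout, Compile, Build, Z).
New critical path: Checkout→Build→Docs = 8+6+12 = 26 ⇒ 26 seconds.

26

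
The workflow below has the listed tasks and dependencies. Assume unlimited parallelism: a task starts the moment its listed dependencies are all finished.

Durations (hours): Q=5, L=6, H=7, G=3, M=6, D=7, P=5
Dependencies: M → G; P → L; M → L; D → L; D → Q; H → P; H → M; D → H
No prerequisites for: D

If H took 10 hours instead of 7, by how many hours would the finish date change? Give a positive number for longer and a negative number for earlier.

3

As given, the longest chain is D→H→M→L = 7+7+6+6 = 26, so the finish is 26 hours.
Since H is critical, the +3 change carries straight to that chain (now 29 hours).
The critical path is still D→H→M→L; finish is now 29 hours.
Change in finish: 29 − 26 = +3 hours.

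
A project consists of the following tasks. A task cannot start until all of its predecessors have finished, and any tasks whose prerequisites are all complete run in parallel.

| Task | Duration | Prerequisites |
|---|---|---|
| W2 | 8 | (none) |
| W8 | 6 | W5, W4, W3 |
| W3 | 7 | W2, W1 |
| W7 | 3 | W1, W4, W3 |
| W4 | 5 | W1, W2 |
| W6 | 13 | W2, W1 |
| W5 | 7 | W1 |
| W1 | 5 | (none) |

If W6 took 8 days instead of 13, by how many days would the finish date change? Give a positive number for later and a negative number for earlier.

The binding path is W2→W6 = 8+13 = 21; finish at 21 days.
Since W6 is critical, the -5 change carries straight to that chain (now 16 days).
New critical path: W2→W3→W8 = 8+7+6 = 21 ⇒ 21 days.
Change in finish: 21 − 21 = +0 days.

0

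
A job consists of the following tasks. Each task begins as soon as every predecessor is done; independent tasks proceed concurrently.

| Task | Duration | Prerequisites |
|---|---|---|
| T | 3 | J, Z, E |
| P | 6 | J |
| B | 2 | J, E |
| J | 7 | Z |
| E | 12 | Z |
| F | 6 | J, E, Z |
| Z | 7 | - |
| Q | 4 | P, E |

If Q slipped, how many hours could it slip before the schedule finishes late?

1

The longest chain is Z→E→F = 7+12+6 = 25; overall finish 25 hours.
The longest chain containing Q totals 24 hours.
So Q can slip 25 − 24 = 1 hour.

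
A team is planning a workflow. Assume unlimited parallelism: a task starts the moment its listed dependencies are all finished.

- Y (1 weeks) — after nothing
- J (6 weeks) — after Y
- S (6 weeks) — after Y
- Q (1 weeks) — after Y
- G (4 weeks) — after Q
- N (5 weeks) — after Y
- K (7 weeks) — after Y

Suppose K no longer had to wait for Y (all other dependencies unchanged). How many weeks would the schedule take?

7

Original critical path: Y→K = 1+7 = 8 ⇒ 8 weeks.
Without Y→K, K's earliest start moves from 1 to 0.
After: Y→J = 1+6 = 7 → 7 weeks.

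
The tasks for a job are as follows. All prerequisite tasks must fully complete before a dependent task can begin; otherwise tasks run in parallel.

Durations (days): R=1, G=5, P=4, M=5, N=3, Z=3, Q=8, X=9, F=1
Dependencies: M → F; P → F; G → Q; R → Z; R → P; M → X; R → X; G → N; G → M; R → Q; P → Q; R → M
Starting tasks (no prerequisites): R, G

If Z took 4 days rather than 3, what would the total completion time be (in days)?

Baseline: G→M→X = 5+5+9 = 19 → 19 days.
Z has 15 days of float (longest path through it is 4).
The critical path is still G→M→X; finish is now 19 days.

19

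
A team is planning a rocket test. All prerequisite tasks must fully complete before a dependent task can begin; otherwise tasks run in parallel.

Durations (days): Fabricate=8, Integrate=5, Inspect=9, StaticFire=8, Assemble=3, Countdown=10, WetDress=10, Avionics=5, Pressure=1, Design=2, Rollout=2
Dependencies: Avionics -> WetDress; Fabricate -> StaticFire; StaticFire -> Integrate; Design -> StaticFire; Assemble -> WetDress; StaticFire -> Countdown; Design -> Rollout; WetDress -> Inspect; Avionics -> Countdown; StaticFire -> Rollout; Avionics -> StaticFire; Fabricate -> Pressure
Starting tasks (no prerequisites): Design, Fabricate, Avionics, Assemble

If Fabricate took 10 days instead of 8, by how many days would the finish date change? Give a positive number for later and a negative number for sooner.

2

The binding path is Fabricate→StaticFire→Countdown = 8+8+10 = 26; finish at 26 days.
Since Fabricate is critical, the +2 change carries straight to that chain (now 28 days).
No other chain overtakes it, so the finish is 28 days.
Change in finish: 28 − 26 = +2 days.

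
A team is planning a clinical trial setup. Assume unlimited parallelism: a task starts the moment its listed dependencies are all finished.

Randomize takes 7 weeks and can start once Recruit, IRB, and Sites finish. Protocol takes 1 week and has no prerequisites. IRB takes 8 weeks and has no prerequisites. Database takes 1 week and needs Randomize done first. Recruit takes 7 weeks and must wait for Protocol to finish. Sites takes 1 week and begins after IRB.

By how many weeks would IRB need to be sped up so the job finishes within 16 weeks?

1

Current finish: 17 weeks; target: 16.
IRB is on every critical path, so each week cut from IRB cuts the finish by one (this holds down to a finish of 16).
Need 17 − 16 = 1 week off IRB → IRB becomes 7 weeks, finish becomes 16.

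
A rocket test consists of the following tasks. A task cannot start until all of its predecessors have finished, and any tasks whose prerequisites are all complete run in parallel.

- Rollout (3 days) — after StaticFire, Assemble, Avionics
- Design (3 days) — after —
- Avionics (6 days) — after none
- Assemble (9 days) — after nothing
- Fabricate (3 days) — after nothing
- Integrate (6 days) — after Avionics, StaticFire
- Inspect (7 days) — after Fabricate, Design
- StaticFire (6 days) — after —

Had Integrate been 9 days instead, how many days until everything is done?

Actual critical path: Avionics→Integrate = 6+6 = 12 ⇒ 12 days.
Integrate is on the critical path; changing it to 9 makes that path 15 days.
That remains the longest chain; total 15 days.

15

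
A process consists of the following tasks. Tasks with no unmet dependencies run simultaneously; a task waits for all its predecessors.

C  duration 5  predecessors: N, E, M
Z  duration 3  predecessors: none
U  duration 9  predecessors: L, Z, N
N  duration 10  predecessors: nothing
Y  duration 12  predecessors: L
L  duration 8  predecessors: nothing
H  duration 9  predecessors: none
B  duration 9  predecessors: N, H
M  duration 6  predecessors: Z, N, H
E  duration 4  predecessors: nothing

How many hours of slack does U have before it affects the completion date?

2

The longest chain is N→M→C = 10+6+5 = 21; overall finish 21 hours.
The longest chain containing U totals 19 hours.
Slack of U = 12 − 10 = 2 hours.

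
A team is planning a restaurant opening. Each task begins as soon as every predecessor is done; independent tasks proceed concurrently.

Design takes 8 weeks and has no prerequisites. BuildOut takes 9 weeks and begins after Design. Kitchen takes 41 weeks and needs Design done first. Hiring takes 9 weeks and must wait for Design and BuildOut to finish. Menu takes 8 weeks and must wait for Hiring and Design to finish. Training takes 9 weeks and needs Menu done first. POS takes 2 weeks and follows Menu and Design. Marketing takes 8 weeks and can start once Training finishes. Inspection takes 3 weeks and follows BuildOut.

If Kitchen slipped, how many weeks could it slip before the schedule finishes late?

2

Critical path: Design→BuildOut→Hiring→Menu→Training→Marketing = 8+9+9+8+9+8 = 51, so the finish is 51 weeks.
Kitchen finishes as early as 49 and must finish by 51.
Slack of Kitchen = 10 − 8 = 2 weeks.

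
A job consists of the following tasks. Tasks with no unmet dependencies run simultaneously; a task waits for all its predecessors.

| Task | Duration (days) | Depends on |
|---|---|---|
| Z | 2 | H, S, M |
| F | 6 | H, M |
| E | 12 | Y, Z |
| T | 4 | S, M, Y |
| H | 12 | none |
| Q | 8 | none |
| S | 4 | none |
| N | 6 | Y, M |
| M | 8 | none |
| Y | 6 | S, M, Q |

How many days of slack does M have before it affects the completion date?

0

H→Z→E = 12+2+12 = 26 sets the makespan at 26 days.
Longest path through M: 26 days (earliest finish 8, latest finish 8).
So M can slip 8 − 8 = 0 days.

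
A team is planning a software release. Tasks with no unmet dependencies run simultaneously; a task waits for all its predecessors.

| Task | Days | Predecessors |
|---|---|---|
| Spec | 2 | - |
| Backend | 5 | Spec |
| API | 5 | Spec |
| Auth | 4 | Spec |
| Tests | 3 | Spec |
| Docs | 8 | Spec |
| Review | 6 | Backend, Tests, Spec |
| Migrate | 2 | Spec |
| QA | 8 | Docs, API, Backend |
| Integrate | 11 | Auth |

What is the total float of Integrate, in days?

Critical path: Spec→Docs→QA = 2+8+8 = 18, so the finish is 18 days.
Longest path through Integrate: 17 days (earliest finish 17, latest finish 18).
Slack of Integrate = 7 − 6 = 1 day.

1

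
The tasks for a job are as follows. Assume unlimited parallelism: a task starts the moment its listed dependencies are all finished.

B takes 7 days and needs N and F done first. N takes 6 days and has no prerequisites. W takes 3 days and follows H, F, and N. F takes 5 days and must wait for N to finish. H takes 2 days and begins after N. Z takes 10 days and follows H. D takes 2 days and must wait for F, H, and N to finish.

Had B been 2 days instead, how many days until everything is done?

As given, the longest chain is N→F→B = 6+5+7 = 18, so the finish is 18 days.
Since B is critical, the -5 change carries straight to that chain (now 13 days).
Now N→H→Z = 6+2+10 = 18 is longest, so the finish becomes 18 days.

18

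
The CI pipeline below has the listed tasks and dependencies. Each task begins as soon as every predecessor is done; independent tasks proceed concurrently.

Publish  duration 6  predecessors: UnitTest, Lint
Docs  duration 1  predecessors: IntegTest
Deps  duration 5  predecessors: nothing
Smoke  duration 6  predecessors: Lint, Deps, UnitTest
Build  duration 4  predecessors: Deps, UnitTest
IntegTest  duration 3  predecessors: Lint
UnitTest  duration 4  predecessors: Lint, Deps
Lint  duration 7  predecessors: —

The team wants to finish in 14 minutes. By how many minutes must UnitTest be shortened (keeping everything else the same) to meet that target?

3

Current finish: 17 minutes; target: 14.
UnitTest is on every critical path, so each minute cut from UnitTest cuts the finish by one (this holds down to a finish of 14).
Need 17 − 14 = 3 minutes off UnitTest → UnitTest becomes 1 minute, finish becomes 14.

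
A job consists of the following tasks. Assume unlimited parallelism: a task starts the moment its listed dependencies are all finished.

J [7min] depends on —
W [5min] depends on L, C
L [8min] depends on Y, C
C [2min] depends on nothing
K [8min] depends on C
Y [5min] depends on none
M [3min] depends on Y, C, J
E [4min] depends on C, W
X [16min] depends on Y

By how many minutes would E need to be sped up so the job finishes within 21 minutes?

Current finish: 22 minutes; target: 21.
E is on every critical path, so each minute cut from E cuts the finish by one (this holds down to a finish of 21).
Need 22 − 21 = 1 minute off E → E becomes 3 minutes, finish becomes 21.

1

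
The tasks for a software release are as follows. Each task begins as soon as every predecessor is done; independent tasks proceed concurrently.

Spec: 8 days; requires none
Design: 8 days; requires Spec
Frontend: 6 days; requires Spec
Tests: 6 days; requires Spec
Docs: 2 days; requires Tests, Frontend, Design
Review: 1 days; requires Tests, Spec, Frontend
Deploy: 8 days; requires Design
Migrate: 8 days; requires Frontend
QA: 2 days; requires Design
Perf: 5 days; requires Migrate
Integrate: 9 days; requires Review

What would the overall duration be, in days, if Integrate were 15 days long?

Critical path before the change: Spec→Frontend→Migrate→Perf = 8+6+8+5 = 27 giving 27 days.
Integrate is off the critical path — its longest chain is 24 days, giving 3 of slack.
The binding chain switches to Spec→Frontend→Review→Integrate = 8+6+1+15 = 30; finish 30 days.

30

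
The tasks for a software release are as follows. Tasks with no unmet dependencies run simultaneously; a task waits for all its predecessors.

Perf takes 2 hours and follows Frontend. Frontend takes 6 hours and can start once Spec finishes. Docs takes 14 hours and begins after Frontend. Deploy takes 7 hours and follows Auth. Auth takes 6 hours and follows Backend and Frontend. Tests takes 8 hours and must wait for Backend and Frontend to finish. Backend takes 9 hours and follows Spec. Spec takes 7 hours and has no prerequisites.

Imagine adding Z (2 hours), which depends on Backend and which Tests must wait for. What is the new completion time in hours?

29

Originally the job takes 29 hours.
With Z inserted, Tests now waits for max(Backend, Frontend, Z).
New critical path: Spec→Backend→Auth→Deploy = 7+9+6+7 = 29 ⇒ 29 hours.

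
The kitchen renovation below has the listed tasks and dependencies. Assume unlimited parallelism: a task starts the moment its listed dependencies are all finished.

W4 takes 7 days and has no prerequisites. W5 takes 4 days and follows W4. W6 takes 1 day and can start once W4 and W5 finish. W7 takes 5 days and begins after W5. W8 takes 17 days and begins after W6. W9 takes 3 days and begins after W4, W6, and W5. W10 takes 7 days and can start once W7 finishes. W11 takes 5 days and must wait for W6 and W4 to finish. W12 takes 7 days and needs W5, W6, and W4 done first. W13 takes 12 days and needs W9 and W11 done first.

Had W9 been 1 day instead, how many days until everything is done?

29

The binding path is W4→W5→W6→W8 = 7+4+1+17 = 29; finish at 29 days.
W9 is off the critical path — its longest chain is 27 days, giving 2 of slack.
The critical path is still W4→W5→W6→W8; finish is now 29 days.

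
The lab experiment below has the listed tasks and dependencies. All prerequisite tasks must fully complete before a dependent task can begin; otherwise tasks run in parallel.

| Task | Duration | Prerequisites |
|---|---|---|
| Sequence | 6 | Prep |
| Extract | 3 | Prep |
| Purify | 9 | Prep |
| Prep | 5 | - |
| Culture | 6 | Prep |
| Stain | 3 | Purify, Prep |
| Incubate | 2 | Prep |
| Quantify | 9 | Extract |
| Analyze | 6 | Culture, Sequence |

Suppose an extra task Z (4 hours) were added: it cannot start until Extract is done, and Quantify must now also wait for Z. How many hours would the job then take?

21

Originally the job takes 17 hours.
With Z inserted, Quantify now waits for max(Extract, Z).
New critical path: Prep→Extract→Z→Quantify = 5+3+4+9 = 21 ⇒ 21 hours.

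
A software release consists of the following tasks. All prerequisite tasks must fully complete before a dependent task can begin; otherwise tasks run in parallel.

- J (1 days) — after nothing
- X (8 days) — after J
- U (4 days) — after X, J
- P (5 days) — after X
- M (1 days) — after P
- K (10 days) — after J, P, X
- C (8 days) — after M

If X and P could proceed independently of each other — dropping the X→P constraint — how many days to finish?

With the dependency in place, J→X→P→K = 1+8+5+10 = 24 sets the finish at 24 days.
Without X→P, P's earliest start moves from 9 to 0.
The longest chain is now J→X→K = 1+8+10 = 19, so the plan takes 19 days.

19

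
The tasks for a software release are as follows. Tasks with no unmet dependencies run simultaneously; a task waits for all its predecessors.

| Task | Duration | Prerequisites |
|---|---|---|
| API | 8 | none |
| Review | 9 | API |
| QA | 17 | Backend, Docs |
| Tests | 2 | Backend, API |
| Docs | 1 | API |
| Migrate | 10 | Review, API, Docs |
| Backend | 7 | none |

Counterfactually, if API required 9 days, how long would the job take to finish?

Baseline: API→Review→Migrate = 8+9+10 = 27 → 27 days.
API lies on that path, so at 9 days the path becomes 28 days.
That remains the longest chain; total 28 days.

28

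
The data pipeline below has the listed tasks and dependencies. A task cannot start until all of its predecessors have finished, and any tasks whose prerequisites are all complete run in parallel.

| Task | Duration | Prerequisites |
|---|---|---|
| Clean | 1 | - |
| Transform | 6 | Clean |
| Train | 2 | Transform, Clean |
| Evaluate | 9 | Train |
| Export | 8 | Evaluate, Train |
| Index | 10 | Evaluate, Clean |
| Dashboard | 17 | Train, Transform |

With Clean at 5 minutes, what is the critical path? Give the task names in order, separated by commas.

Clean, Transform, Train, Evaluate, Index

As given, the longest chain is Clean→Transform→Train→Evaluate→Index = 1+6+2+9+10 = 28, so the finish is 28 minutes.
Clean lies on that path, so at 5 minutes the path becomes 32 minutes.
That remains the longest chain; total 32 minutes.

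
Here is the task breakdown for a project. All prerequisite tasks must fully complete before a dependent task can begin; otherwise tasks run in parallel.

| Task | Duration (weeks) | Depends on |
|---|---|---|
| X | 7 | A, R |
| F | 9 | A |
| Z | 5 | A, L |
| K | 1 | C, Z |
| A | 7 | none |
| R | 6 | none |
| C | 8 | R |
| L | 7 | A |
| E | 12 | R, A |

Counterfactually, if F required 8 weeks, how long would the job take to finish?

The binding path is A→L→Z→K = 7+7+5+1 = 20; finish at 20 weeks.
The longest path through F is only 16 weeks, so F has float 4.
The critical path is still A→L→Z→K; finish is now 20 weeks.

20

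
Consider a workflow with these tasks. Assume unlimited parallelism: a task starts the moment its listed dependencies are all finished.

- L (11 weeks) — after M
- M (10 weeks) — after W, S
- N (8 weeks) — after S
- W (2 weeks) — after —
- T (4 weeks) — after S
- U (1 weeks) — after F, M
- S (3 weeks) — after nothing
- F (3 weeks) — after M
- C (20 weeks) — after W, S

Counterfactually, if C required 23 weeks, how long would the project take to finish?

26

Baseline: S→M→L = 3+10+11 = 24 → 24 weeks.
The longest path through C is only 23 weeks, so C has float 1.
The binding chain switches to S→C = 3+23 = 26; finish 26 weeks.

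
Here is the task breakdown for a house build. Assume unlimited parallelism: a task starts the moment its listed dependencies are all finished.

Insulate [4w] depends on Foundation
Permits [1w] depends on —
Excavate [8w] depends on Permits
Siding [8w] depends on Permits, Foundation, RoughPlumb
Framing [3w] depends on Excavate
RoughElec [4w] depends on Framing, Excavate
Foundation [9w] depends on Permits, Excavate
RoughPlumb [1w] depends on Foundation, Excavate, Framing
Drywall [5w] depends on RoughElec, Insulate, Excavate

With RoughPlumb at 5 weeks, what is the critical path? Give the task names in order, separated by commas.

Permits, Excavate, Foundation, RoughPlumb, Siding

Critical path before the change: Permits→Excavate→Foundation→RoughPlumb→Siding = 1+8+9+1+8 = 27 giving 27 weeks.
RoughPlumb lies on that path, so at 5 weeks the path becomes 31 weeks.
That remains the longest chain; total 31 weeks.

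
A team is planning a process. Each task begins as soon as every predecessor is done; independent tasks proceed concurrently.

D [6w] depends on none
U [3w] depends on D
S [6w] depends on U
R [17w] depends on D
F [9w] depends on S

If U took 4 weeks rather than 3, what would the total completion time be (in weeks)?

Critical path before the change: D→U→S→F = 6+3+6+9 = 24 giving 24 weeks.
U is on the critical path; changing it to 4 makes that path 25 weeks.
No other chain overtakes it, so the finish is 25 weeks.

25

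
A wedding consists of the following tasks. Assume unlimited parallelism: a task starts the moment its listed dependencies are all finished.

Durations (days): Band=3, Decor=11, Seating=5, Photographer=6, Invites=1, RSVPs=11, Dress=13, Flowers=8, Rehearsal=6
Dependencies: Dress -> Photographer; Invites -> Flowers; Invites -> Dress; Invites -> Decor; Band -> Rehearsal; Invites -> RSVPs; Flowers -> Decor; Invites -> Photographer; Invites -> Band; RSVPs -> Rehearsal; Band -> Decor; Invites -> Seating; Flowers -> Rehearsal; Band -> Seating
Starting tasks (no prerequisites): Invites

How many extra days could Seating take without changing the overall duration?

Critical path: Invites→Dress→Photographer = 1+13+6 = 20, so the finish is 20 days.
Longest path through Seating: 9 days (earliest finish 9, latest finish 20).
So Seating can slip 20 − 9 = 11 days.

11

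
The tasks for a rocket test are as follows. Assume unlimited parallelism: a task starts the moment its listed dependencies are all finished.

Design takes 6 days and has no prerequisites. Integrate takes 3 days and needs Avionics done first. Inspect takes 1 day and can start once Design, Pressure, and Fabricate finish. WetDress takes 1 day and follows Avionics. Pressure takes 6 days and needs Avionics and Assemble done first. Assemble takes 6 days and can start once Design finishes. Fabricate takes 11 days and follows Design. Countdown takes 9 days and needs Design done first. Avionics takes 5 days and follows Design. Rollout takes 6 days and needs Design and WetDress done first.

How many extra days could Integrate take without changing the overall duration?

5

Critical path: Design→Assemble→Pressure→Inspect = 6+6+6+1 = 19, so the finish is 19 days.
The longest chain containing Integrate totals 14 days.
Slack of Integrate = 16 − 11 = 5 days.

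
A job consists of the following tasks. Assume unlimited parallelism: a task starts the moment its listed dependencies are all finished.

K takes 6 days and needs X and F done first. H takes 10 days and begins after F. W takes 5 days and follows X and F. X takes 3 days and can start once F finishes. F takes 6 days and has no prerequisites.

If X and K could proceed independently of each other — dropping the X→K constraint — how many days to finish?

16

With the dependency in place, F→H = 6+10 = 16 sets the finish at 16 days.
Without X→K, K's earliest start moves from 9 to 6.
After: F→H = 6+10 = 16 → 16 days.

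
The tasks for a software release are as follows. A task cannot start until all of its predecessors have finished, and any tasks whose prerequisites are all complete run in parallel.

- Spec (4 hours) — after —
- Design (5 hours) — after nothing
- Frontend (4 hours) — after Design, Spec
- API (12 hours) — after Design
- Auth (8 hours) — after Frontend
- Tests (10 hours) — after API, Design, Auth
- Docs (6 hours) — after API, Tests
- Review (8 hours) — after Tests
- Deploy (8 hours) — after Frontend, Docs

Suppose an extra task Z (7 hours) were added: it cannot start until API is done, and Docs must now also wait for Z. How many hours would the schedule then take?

41

Originally the schedule takes 41 hours.
With Z inserted, Docs now waits for max(API, Tests, Z).
New critical path: Design→Frontend→Auth→Tests→Docs→Deploy = 5+4+8+10+6+8 = 41 ⇒ 41 hours.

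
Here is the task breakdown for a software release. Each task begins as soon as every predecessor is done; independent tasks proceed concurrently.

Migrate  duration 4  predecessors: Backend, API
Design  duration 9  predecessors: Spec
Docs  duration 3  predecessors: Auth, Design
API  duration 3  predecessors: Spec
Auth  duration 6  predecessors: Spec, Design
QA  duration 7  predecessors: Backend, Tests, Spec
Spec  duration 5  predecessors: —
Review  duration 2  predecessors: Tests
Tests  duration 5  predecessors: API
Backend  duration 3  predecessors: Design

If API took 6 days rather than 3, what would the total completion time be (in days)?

24

Actual critical path: Spec→Design→Backend→QA = 5+9+3+7 = 24 ⇒ 24 days.
API is off the critical path — its longest chain is 20 days, giving 4 of slack.
No other chain overtakes it, so the finish is 24 days.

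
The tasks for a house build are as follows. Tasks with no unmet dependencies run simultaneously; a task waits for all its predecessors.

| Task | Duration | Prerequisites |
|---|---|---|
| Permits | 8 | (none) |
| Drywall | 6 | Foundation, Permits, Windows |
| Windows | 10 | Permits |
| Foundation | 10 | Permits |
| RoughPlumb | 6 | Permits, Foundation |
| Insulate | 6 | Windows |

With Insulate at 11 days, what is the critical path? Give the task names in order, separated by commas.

Permits, Windows, Insulate

As given, the longest chain is Permits→Windows→Insulate = 8+10+6 = 24, so the finish is 24 days.
Since Insulate is critical, the +5 change carries straight to that chain (now 29 days).
That remains the longest chain; total 29 days.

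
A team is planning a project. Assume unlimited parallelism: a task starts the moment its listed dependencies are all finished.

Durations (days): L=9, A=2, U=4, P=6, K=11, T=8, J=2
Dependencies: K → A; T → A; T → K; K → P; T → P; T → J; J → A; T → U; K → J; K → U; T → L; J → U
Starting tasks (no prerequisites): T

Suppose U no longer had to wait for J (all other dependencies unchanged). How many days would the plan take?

With the dependency in place, T→K→P = 8+11+6 = 25 sets the finish at 25 days.
Without J→U, U's earliest start moves from 21 to 19.
The longest chain is now T→K→P = 8+11+6 = 25, so the plan takes 25 days.

25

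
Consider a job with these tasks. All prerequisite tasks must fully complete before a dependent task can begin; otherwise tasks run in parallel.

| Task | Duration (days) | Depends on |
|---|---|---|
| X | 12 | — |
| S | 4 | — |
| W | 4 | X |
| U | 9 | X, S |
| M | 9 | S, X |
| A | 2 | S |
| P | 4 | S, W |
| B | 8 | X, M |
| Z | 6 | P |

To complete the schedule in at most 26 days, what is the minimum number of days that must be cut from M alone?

3

Current finish: 29 days; target: 26.
M is on every critical path, so each day cut from M cuts the finish by one (this holds down to a finish of 26).
Need 29 − 26 = 3 days off M → M becomes 6 days, finish becomes 26.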